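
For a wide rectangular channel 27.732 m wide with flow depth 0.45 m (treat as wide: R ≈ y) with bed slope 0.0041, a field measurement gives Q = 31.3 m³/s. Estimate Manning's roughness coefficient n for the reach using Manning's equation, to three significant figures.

A = b·y = 27.732 × 0.45 = 12.48 m²
Wide channel: R ≈ y = 0.45 m
n = (1/Q)·A·R^(2/3)·S^(1/2) = (1/31.3) × 12.48 × 0.5872 × 0.06403 = 0.01499

0.0150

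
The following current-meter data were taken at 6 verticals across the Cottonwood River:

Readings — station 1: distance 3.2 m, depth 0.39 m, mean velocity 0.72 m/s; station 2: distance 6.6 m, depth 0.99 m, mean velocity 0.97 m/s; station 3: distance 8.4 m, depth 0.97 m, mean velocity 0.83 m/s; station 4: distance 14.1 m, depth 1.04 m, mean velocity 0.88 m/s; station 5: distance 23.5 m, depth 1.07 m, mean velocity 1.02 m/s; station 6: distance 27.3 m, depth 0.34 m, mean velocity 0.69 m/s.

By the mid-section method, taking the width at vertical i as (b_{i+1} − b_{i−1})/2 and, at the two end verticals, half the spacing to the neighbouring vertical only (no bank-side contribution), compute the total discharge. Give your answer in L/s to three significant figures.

20600 L/s

w_1 = (6.6 − 3.2)/2 = 1.7 m; q_1 = 0.72 × 0.39 × 1.7 = 0.4774 m³/s
w_2 = (8.4 − 3.2)/2 = 2.6 m; q_2 = 0.97 × 0.99 × 2.6 = 2.497 m³/s
w_3 = (14.1 − 6.6)/2 = 3.75 m; q_3 = 0.83 × 0.97 × 3.75 = 3.019 m³/s
w_4 = (23.5 − 8.4)/2 = 7.55 m; q_4 = 0.88 × 1.04 × 7.55 = 6.910 m³/s
w_5 = (27.3 − 14.1)/2 = 6.6 m; q_5 = 1.02 × 1.07 × 6.6 = 7.203 m³/s
w_6 = (27.3 − 23.5)/2 = 1.9 m; q_6 = 0.69 × 0.34 × 1.9 = 0.4457 m³/s
Q = Σ qᵢ = 20.55 m³/s
= 20.55 × 1000 = 20550 L/s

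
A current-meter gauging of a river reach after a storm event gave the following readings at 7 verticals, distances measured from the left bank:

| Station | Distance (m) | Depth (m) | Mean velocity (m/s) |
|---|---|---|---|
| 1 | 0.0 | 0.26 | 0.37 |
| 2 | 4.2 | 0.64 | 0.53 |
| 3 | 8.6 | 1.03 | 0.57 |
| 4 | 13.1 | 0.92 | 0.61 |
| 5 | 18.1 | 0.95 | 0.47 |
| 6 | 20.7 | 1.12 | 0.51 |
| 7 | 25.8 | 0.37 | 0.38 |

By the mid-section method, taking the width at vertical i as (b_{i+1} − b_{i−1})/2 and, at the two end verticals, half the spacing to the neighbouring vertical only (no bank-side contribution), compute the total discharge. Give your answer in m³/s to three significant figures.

11.2 m³/s

w_1 = (4.2 − 0.0)/2 = 2.1 m; q_1 = 0.37 × 0.26 × 2.1 = 0.2020 m³/s
w_2 = (8.6 − 0.0)/2 = 4.3 m; q_2 = 0.53 × 0.64 × 4.3 = 1.459 m³/s
w_3 = (13.1 − 4.2)/2 = 4.45 m; q_3 = 0.57 × 1.03 × 4.45 = 2.613 m³/s
w_4 = (18.1 − 8.6)/2 = 4.75 m; q_4 = 0.61 × 0.92 × 4.75 = 2.666 m³/s
w_5 = (20.7 − 13.1)/2 = 3.8 m; q_5 = 0.47 × 0.95 × 3.8 = 1.697 m³/s
w_6 = (25.8 − 18.1)/2 = 3.85 m; q_6 = 0.51 × 1.12 × 3.85 = 2.199 m³/s
w_7 = (25.8 − 20.7)/2 = 2.55 m; q_7 = 0.38 × 0.37 × 2.55 = 0.3585 m³/s
Q = Σ qᵢ = 11.19 m³/s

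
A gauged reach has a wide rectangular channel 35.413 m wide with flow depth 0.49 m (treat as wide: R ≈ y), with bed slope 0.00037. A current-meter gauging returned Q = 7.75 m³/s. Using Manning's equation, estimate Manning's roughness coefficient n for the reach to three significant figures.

0.0268

A = b·y = 35.413 × 0.49 = 17.35 m²
Wide channel: R ≈ y = 0.49 m
n = (1/Q)·A·R^(2/3)·S^(1/2) = (1/7.75) × 17.35 × 0.6215 × 0.01924 = 0.02677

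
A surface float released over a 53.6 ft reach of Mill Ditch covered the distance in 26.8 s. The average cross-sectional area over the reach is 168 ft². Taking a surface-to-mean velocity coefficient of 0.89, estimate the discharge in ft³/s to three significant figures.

v_surface = L / t̄ = 53.6 / 26.8 = 2.000 ft/s
v_mean = 0.89 × 2.000 = 1.780 ft/s
Q = A × v_mean = 168 × 1.780 = 299.0 ft³/s

299 ft³/s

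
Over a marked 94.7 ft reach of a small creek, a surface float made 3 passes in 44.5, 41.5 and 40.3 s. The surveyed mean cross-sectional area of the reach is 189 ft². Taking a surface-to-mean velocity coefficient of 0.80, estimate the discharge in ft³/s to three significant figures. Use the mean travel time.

t̄ = (44.5 + 41.5 + 40.3) / 3 = 42.1 s
v_surface = L / t̄ = 94.7 / 42.1 = 2.249 ft/s
v_mean = 0.80 × 2.249 = 1.800 ft/s
Q = A × v_mean = 189 × 1.800 = 340.1 ft³/s

340 ft³/s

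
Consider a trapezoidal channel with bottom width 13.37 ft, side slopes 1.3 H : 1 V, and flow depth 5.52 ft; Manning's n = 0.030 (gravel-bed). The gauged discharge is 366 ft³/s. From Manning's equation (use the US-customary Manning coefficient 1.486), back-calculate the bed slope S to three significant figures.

A = (b + z·y)·y = (13.37 + 1.3×5.52)×5.52 = 113.4 ft²
P = b + 2y√(1+z²) = 13.37 + 2×5.52×√(1+1.3²) = 31.48 ft
R = A/P = 113.4/31.48 = 3.603 ft
S = (Q·n / (1.486·A·R^(2/3)))² = (366×0.030 / (1.486×113.4×2.350))² = 0.0007684

0.000768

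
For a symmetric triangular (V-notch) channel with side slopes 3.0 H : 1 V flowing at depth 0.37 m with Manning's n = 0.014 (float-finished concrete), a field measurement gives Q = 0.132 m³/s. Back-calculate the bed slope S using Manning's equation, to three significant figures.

A = z·y² = 3.0×0.37² = 0.4107 m²
P = 2y√(1+z²) = 2×0.37×√(1+3.0²) = 2.340 m
R = A/P = 0.4107/2.340 = 0.1755 m
S = (Q·n / (1·A·R^(2/3)))² = (0.132×0.014 / (1×0.4107×0.3135))² = 0.0002060

0.000206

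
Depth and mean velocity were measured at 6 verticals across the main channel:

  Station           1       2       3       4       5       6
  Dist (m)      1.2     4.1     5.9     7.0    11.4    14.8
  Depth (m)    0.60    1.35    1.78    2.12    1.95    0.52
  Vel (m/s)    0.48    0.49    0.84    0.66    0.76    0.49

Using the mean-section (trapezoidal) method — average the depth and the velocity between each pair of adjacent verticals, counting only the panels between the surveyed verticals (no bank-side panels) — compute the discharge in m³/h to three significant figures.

49800 m³/h

Panel 1-2: Δb = 2.9 m, d̄ = (0.60+1.35)/2 = 0.975, v̄ = (0.48+0.49)/2 = 0.485 → q = 2.9×0.975×0.485 = 1.371 m³/s
Panel 2-3: Δb = 1.8 m, d̄ = (1.35+1.78)/2 = 1.565, v̄ = (0.49+0.84)/2 = 0.665 → q = 1.8×1.565×0.665 = 1.873 m³/s
Panel 3-4: Δb = 1.1 m, d̄ = (1.78+2.12)/2 = 1.95, v̄ = (0.84+0.66)/2 = 0.75 → q = 1.1×1.95×0.75 = 1.609 m³/s
Panel 4-5: Δb = 4.4 m, d̄ = (2.12+1.95)/2 = 2.035, v̄ = (0.66+0.76)/2 = 0.71 → q = 4.4×2.035×0.71 = 6.357 m³/s
Panel 5-6: Δb = 3.4 m, d̄ = (1.95+0.52)/2 = 1.235, v̄ = (0.76+0.49)/2 = 0.625 → q = 3.4×1.235×0.625 = 2.624 m³/s
Q = Σ q = 13.84 m³/s
= 13.84 × 3600 = 49810 m³/h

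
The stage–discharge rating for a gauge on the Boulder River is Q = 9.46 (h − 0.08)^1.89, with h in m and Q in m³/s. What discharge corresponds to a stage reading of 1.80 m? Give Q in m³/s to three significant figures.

Q = 9.46 × (1.80 − 0.08)^1.89 = 9.46 × 1.72^1.89 = 26.37 m³/s

26.4 m³/s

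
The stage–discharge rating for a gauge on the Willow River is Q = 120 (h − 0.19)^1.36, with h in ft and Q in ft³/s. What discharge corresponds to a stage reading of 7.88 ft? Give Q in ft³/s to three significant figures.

Q = 120 × (7.88 − 0.19)^1.36 = 120 × 7.69^1.36 = 1923 ft³/s

1920 ft³/s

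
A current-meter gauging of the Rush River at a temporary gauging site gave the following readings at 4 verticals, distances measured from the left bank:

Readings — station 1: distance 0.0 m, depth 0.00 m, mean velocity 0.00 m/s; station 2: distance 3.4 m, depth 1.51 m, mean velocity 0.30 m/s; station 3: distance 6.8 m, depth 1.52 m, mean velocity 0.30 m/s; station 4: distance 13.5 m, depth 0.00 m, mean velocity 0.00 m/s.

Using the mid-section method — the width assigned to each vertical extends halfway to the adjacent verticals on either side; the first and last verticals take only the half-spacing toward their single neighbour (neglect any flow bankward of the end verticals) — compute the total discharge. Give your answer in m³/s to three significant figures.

3.84 m³/s

w_2 = (6.8 − 0.0)/2 = 3.4 m; q_2 = 0.30 × 1.51 × 3.4 = 1.540 m³/s
w_3 = (13.5 − 3.4)/2 = 5.05 m; q_3 = 0.30 × 1.52 × 5.05 = 2.303 m³/s
Stations 1, 4 contribute zero (depth or velocity is 0).
Q = Σ qᵢ = 3.843 m³/s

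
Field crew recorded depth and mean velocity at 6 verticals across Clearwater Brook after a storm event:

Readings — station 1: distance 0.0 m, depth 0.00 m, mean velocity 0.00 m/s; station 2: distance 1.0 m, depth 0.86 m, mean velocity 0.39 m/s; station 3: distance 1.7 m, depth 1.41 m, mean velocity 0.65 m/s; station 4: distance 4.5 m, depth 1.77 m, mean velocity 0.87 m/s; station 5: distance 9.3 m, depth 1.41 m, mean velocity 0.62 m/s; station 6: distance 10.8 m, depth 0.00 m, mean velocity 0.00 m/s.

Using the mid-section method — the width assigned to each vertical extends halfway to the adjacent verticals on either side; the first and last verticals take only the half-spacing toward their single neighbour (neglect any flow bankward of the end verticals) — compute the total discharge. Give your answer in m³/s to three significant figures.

10.5 m³/s

w_2 = (1.7 − 0.0)/2 = 0.85 m; q_2 = 0.39 × 0.86 × 0.85 = 0.2851 m³/s
w_3 = (4.5 − 1.0)/2 = 1.75 m; q_3 = 0.65 × 1.41 × 1.75 = 1.604 m³/s
w_4 = (9.3 − 1.7)/2 = 3.8 m; q_4 = 0.87 × 1.77 × 3.8 = 5.852 m³/s
w_5 = (10.8 − 4.5)/2 = 3.15 m; q_5 = 0.62 × 1.41 × 3.15 = 2.754 m³/s
Stations 1, 6 contribute zero (depth or velocity is 0).
Q = Σ qᵢ = 10.49 m³/s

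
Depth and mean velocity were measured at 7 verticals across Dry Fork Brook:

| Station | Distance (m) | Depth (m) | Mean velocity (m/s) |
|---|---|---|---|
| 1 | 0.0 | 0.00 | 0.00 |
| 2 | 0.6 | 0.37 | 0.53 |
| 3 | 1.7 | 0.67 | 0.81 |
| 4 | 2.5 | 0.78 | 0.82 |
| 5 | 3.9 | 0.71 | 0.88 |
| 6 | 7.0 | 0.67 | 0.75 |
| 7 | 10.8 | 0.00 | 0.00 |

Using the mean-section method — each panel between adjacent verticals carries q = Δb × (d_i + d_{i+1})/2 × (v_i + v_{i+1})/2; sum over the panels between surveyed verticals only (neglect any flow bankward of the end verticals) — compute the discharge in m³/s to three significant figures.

Panel 1-2: Δb = 0.6 m, d̄ = (0.00+0.37)/2 = 0.185, v̄ = (0.00+0.53)/2 = 0.265 → q = 0.6×0.185×0.265 = 0.02942 m³/s
Panel 2-3: Δb = 1.1 m, d̄ = (0.37+0.67)/2 = 0.52, v̄ = (0.53+0.81)/2 = 0.67 → q = 1.1×0.52×0.67 = 0.3832 m³/s
Panel 3-4: Δb = 0.8 m, d̄ = (0.67+0.78)/2 = 0.725, v̄ = (0.81+0.82)/2 = 0.815 → q = 0.8×0.725×0.815 = 0.4727 m³/s
Panel 4-5: Δb = 1.4 m, d̄ = (0.78+0.71)/2 = 0.745, v̄ = (0.82+0.88)/2 = 0.85 → q = 1.4×0.745×0.85 = 0.8866 m³/s
Panel 5-6: Δb = 3.1 m, d̄ = (0.71+0.67)/2 = 0.69, v̄ = (0.88+0.75)/2 = 0.815 → q = 3.1×0.69×0.815 = 1.743 m³/s
Panel 6-7: Δb = 3.8 m, d̄ = (0.67+0.00)/2 = 0.335, v̄ = (0.75+0.00)/2 = 0.375 → q = 3.8×0.335×0.375 = 0.4774 m³/s
Q = Σ q = 3.993 m³/s

3.99 m³/s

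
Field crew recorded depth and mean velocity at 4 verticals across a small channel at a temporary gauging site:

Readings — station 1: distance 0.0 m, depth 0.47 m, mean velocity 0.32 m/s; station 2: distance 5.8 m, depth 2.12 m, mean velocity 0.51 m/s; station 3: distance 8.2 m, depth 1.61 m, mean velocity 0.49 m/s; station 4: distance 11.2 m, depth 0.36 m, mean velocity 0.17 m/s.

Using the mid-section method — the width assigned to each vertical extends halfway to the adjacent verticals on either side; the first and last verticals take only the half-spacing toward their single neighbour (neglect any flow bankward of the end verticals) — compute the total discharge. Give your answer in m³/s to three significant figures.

7.09 m³/s

w_1 = (5.8 − 0.0)/2 = 2.9 m; q_1 = 0.32 × 0.47 × 2.9 = 0.4362 m³/s
w_2 = (8.2 − 0.0)/2 = 4.1 m; q_2 = 0.51 × 2.12 × 4.1 = 4.433 m³/s
w_3 = (11.2 − 5.8)/2 = 2.7 m; q_3 = 0.49 × 1.61 × 2.7 = 2.130 m³/s
w_4 = (11.2 − 8.2)/2 = 1.5 m; q_4 = 0.17 × 0.36 × 1.5 = 0.09180 m³/s
Q = Σ qᵢ = 7.091 m³/s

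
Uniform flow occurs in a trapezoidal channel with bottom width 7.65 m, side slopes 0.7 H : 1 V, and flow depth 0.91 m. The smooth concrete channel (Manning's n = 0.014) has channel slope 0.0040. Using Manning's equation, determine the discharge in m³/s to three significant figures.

A = (b + z·y)·y = (7.65 + 0.7×0.91)×0.91 = 7.541 m²
P = b + 2y√(1+z²) = 7.65 + 2×0.91×√(1+0.7²) = 9.872 m
R = A/P = 7.541/9.872 = 0.7639 m
Q = (1/n)·A·R^(2/3)·S^(1/2) = (1/0.014) × 7.541 × 0.7639^(2/3) × 0.0040^(1/2) = 28.47 m³/s

28.5 m³/s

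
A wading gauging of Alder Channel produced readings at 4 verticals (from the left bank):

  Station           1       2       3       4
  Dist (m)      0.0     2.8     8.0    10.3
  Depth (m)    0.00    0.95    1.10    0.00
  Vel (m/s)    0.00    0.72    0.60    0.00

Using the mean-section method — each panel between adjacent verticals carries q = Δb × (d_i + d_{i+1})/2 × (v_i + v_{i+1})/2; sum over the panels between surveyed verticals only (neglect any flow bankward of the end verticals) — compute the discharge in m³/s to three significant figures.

Panel 1-2: Δb = 2.8 m, d̄ = (0.00+0.95)/2 = 0.475, v̄ = (0.00+0.72)/2 = 0.36 → q = 2.8×0.475×0.36 = 0.4788 m³/s
Panel 2-3: Δb = 5.2 m, d̄ = (0.95+1.10)/2 = 1.025, v̄ = (0.72+0.60)/2 = 0.66 → q = 5.2×1.025×0.66 = 3.518 m³/s
Panel 3-4: Δb = 2.3 m, d̄ = (1.10+0.00)/2 = 0.55, v̄ = (0.60+0.00)/2 = 0.3 → q = 2.3×0.55×0.3 = 0.3795 m³/s
Q = Σ q = 4.376 m³/s

4.38 m³/s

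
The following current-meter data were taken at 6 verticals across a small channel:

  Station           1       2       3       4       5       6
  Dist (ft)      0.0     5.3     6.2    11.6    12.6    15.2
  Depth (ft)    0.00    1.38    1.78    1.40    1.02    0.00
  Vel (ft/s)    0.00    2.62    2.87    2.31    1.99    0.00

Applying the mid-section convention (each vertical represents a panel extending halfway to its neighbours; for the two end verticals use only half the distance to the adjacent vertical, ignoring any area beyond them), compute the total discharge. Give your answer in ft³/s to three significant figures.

41.3 ft³/s

w_2 = (6.2 − 0.0)/2 = 3.1 ft; q_2 = 2.62 × 1.38 × 3.1 = 11.21 ft³/s
w_3 = (11.6 − 5.3)/2 = 3.15 ft; q_3 = 2.87 × 1.78 × 3.15 = 16.09 ft³/s
w_4 = (12.6 − 6.2)/2 = 3.2 ft; q_4 = 2.31 × 1.40 × 3.2 = 10.35 ft³/s
w_5 = (15.2 − 11.6)/2 = 1.8 ft; q_5 = 1.99 × 1.02 × 1.8 = 3.654 ft³/s
Stations 1, 6 contribute zero (depth or velocity is 0).
Q = Σ qᵢ = 41.30 ft³/s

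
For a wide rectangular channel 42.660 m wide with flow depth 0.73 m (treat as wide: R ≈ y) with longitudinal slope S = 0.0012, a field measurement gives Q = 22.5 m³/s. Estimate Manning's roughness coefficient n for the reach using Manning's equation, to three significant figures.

0.0389

A = b·y = 42.660 × 0.73 = 31.14 m²
Wide channel: R ≈ y = 0.73 m
n = (1/Q)·A·R^(2/3)·S^(1/2) = (1/22.5) × 31.14 × 0.8107 × 0.03464 = 0.03887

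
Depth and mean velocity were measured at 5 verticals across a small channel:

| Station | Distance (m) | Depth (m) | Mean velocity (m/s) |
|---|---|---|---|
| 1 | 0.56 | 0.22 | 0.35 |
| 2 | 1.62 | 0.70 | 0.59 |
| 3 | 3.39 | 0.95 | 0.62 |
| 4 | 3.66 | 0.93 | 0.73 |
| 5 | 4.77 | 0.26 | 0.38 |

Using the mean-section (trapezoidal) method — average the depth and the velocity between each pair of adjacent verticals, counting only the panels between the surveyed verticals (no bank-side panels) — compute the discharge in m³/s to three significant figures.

1.65 m³/s

Panel 1-2: Δb = 1.06 m, d̄ = (0.22+0.70)/2 = 0.46, v̄ = (0.35+0.59)/2 = 0.47 → q = 1.06×0.46×0.47 = 0.2292 m³/s
Panel 2-3: Δb = 1.77 m, d̄ = (0.70+0.95)/2 = 0.825, v̄ = (0.59+0.62)/2 = 0.605 → q = 1.77×0.825×0.605 = 0.8835 m³/s
Panel 3-4: Δb = 0.27 m, d̄ = (0.95+0.93)/2 = 0.94, v̄ = (0.62+0.73)/2 = 0.675 → q = 0.27×0.94×0.675 = 0.1713 m³/s
Panel 4-5: Δb = 1.11 m, d̄ = (0.93+0.26)/2 = 0.595, v̄ = (0.73+0.38)/2 = 0.555 → q = 1.11×0.595×0.555 = 0.3665 m³/s
Q = Σ q = 1.650 m³/s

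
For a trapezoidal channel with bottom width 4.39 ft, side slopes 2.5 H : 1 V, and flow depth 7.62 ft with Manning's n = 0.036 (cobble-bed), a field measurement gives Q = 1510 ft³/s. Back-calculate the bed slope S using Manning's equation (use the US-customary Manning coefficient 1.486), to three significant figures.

0.00676

A = (b + z·y)·y = (4.39 + 2.5×7.62)×7.62 = 178.6 ft²
P = b + 2y√(1+z²) = 4.39 + 2×7.62×√(1+2.5²) = 45.42 ft
R = A/P = 178.6/45.42 = 3.932 ft
S = (Q·n / (1.486·A·R^(2/3)))² = (1510×0.036 / (1.486×178.6×2.491))² = 0.006759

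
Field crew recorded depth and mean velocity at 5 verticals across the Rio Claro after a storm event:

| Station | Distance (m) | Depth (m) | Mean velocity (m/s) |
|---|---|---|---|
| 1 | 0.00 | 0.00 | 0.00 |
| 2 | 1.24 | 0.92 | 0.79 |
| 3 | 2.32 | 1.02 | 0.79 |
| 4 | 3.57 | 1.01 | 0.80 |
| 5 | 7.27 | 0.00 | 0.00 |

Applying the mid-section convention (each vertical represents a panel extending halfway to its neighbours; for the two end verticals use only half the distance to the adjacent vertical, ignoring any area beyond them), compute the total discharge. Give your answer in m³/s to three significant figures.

w_2 = (2.32 − 0.00)/2 = 1.16 m; q_2 = 0.79 × 0.92 × 1.16 = 0.8431 m³/s
w_3 = (3.57 − 1.24)/2 = 1.165 m; q_3 = 0.79 × 1.02 × 1.165 = 0.9388 m³/s
w_4 = (7.27 − 2.32)/2 = 2.475 m; q_4 = 0.80 × 1.01 × 2.475 = 2.000 m³/s
Stations 1, 5 contribute zero (depth or velocity is 0).
Q = Σ qᵢ = 3.782 m³/s

3.78 m³/s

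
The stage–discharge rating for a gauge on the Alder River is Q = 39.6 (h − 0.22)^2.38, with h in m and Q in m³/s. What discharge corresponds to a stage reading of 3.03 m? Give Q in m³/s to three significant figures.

463 m³/s

Q = 39.6 × (3.03 − 0.22)^2.38 = 39.6 × 2.81^2.38 = 463.0 m³/s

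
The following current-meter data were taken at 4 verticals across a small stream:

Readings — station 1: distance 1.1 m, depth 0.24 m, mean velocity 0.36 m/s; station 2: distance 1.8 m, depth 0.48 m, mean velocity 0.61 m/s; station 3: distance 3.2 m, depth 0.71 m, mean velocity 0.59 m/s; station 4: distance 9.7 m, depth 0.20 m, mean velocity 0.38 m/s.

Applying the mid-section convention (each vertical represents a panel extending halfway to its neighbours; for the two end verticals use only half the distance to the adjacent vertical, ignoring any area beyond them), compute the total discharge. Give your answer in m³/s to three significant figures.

w_1 = (1.8 − 1.1)/2 = 0.35 m; q_1 = 0.36 × 0.24 × 0.35 = 0.03024 m³/s
w_2 = (3.2 − 1.1)/2 = 1.05 m; q_2 = 0.61 × 0.48 × 1.05 = 0.3074 m³/s
w_3 = (9.7 − 1.8)/2 = 3.95 m; q_3 = 0.59 × 0.71 × 3.95 = 1.655 m³/s
w_4 = (9.7 − 3.2)/2 = 3.25 m; q_4 = 0.38 × 0.20 × 3.25 = 0.2470 m³/s
Q = Σ qᵢ = 2.239 m³/s

2.24 m³/s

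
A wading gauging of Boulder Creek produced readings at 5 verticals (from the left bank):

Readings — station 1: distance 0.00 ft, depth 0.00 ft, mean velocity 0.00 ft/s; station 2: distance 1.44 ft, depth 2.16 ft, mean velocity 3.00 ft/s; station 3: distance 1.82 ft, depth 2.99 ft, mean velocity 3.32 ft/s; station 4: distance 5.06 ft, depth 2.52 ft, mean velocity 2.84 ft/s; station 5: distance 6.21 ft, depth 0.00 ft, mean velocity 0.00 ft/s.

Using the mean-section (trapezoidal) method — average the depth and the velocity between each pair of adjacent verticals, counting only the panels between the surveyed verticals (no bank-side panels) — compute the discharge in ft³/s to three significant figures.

Panel 1-2: Δb = 1.44 ft, d̄ = (0.00+2.16)/2 = 1.08, v̄ = (0.00+3.00)/2 = 1.5 → q = 1.44×1.08×1.5 = 2.333 ft³/s
Panel 2-3: Δb = 0.38 ft, d̄ = (2.16+2.99)/2 = 2.575, v̄ = (3.00+3.32)/2 = 3.16 → q = 0.38×2.575×3.16 = 3.092 ft³/s
Panel 3-4: Δb = 3.24 ft, d̄ = (2.99+2.52)/2 = 2.755, v̄ = (3.32+2.84)/2 = 3.08 → q = 3.24×2.755×3.08 = 27.49 ft³/s
Panel 4-5: Δb = 1.15 ft, d̄ = (2.52+0.00)/2 = 1.26, v̄ = (2.84+0.00)/2 = 1.42 → q = 1.15×1.26×1.42 = 2.058 ft³/s
Q = Σ q = 34.98 ft³/s

35.0 ft³/s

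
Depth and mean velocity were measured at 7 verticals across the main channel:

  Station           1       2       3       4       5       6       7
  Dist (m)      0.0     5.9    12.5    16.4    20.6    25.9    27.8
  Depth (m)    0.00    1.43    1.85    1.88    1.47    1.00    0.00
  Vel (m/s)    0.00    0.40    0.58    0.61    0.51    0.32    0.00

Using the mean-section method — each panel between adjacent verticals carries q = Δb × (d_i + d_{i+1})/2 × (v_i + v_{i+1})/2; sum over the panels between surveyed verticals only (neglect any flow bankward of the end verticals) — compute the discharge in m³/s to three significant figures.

17.3 m³/s

Panel 1-2: Δb = 5.9 m, d̄ = (0.00+1.43)/2 = 0.715, v̄ = (0.00+0.40)/2 = 0.2 → q = 5.9×0.715×0.2 = 0.8437 m³/s
Panel 2-3: Δb = 6.6 m, d̄ = (1.43+1.85)/2 = 1.64, v̄ = (0.40+0.58)/2 = 0.49 → q = 6.6×1.64×0.49 = 5.304 m³/s
Panel 3-4: Δb = 3.9 m, d̄ = (1.85+1.88)/2 = 1.865, v̄ = (0.58+0.61)/2 = 0.595 → q = 3.9×1.865×0.595 = 4.328 m³/s
Panel 4-5: Δb = 4.2 m, d̄ = (1.88+1.47)/2 = 1.675, v̄ = (0.61+0.51)/2 = 0.56 → q = 4.2×1.675×0.56 = 3.940 m³/s
Panel 5-6: Δb = 5.3 m, d̄ = (1.47+1.00)/2 = 1.235, v̄ = (0.51+0.32)/2 = 0.415 → q = 5.3×1.235×0.415 = 2.716 m³/s
Panel 6-7: Δb = 1.9 m, d̄ = (1.00+0.00)/2 = 0.5, v̄ = (0.32+0.00)/2 = 0.16 → q = 1.9×0.5×0.16 = 0.1520 m³/s
Q = Σ q = 17.28 m³/s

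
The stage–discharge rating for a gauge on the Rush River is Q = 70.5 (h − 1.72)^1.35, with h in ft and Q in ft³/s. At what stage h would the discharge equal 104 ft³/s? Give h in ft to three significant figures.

3.05 ft

h − h₀ = (Q/C)^(1/b) = (104/70.5)^(1/1.35) = 1.334 ft
h = 1.72 + 1.334 = 3.054 ft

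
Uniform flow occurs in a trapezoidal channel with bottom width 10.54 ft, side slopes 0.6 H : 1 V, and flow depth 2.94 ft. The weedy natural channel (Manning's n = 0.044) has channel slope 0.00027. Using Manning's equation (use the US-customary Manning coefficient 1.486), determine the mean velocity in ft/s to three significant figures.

0.904 ft/s

A = (b + z·y)·y = (10.54 + 0.6×2.94)×2.94 = 36.17 ft²
P = b + 2y√(1+z²) = 10.54 + 2×2.94×√(1+0.6²) = 17.40 ft
R = A/P = 36.17/17.40 = 2.079 ft
Q = (1.486/n)·A·R^(2/3)·S^(1/2) = (1.486/0.044) × 36.17 × 2.079^(2/3) × 0.00027^(1/2) = 32.70 ft³/s
V = Q/A = 32.70/36.17 = 0.9040 ft/s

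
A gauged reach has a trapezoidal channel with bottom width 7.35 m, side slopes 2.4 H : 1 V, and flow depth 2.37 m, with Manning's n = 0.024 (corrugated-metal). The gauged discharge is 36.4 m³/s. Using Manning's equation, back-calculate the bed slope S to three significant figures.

A = (b + z·y)·y = (7.35 + 2.4×2.37)×2.37 = 30.90 m²
P = b + 2y√(1+z²) = 7.35 + 2×2.37×√(1+2.4²) = 19.67 m
R = A/P = 30.90/19.67 = 1.571 m
S = (Q·n / (1·A·R^(2/3)))² = (36.4×0.024 / (1×30.90×1.351))² = 0.0004378

0.000438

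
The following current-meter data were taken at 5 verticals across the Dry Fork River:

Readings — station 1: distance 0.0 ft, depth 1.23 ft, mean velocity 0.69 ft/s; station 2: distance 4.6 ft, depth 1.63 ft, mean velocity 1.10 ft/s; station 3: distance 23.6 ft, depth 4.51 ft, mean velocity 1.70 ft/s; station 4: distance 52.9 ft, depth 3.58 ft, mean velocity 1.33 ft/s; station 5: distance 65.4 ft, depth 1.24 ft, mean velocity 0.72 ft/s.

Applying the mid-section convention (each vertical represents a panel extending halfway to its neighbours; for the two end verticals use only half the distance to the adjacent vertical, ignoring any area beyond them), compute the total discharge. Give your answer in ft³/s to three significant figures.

313 ft³/s

w_1 = (4.6 − 0.0)/2 = 2.3 ft; q_1 = 0.69 × 1.23 × 2.3 = 1.952 ft³/s
w_2 = (23.6 − 0.0)/2 = 11.8 ft; q_2 = 1.10 × 1.63 × 11.8 = 21.16 ft³/s
w_3 = (52.9 − 4.6)/2 = 24.15 ft; q_3 = 1.70 × 4.51 × 24.15 = 185.2 ft³/s
w_4 = (65.4 − 23.6)/2 = 20.9 ft; q_4 = 1.33 × 3.58 × 20.9 = 99.51 ft³/s
w_5 = (65.4 − 52.9)/2 = 6.25 ft; q_5 = 0.72 × 1.24 × 6.25 = 5.580 ft³/s
Q = Σ qᵢ = 313.4 ft³/s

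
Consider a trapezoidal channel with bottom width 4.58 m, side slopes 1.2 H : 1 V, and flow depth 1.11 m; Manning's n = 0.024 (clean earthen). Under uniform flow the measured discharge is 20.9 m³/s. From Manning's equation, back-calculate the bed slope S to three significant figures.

0.00767

A = (b + z·y)·y = (4.58 + 1.2×1.11)×1.11 = 6.562 m²
P = b + 2y√(1+z²) = 4.58 + 2×1.11×√(1+1.2²) = 8.048 m
R = A/P = 6.562/8.048 = 0.8154 m
S = (Q·n / (1·A·R^(2/3)))² = (20.9×0.024 / (1×6.562×0.8728))² = 0.007669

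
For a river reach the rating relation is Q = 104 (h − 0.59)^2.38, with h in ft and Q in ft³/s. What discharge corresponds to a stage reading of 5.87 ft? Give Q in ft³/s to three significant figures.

Q = 104 × (5.87 − 0.59)^2.38 = 104 × 5.28^2.38 = 5456 ft³/s

5460 ft³/s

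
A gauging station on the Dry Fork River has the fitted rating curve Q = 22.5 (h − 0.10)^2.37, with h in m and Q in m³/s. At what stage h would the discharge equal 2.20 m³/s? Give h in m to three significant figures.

0.475 m

h − h₀ = (Q/C)^(1/b) = (2.20/22.5)^(1/2.37) = 0.3749 m
h = 0.10 + 0.3749 = 0.4749 m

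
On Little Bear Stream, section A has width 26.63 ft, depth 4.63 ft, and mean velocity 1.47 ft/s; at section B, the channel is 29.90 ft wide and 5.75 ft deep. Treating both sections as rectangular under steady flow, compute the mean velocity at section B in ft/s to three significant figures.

Q = A₁V₁ = (26.63×4.63) × 1.47 = 181.2 ft³/s
A₂ = 29.90 × 5.75 = 171.9 ft²
V₂ = Q/A₂ = 181.2/171.9 = 1.054 ft/s

1.05 ft/s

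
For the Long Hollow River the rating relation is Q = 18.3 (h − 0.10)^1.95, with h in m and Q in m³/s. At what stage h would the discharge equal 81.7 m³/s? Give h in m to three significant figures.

2.25 m

h − h₀ = (Q/C)^(1/b) = (81.7/18.3)^(1/1.95) = 2.154 m
h = 0.10 + 2.154 = 2.254 m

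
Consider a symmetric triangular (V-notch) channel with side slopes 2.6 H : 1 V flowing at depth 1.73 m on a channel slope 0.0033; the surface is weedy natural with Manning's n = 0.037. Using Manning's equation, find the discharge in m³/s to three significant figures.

10.5 m³/s

A = z·y² = 2.6×1.73² = 7.782 m²
P = 2y√(1+z²) = 2×1.73×√(1+2.6²) = 9.638 m
R = A/P = 7.782/9.638 = 0.8073 m
Q = (1/n)·A·R^(2/3)·S^(1/2) = (1/0.037) × 7.782 × 0.8073^(2/3) × 0.0033^(1/2) = 10.48 m³/s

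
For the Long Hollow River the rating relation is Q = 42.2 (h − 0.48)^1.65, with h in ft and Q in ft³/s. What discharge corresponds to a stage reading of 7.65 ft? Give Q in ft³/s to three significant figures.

1090 ft³/s

Q = 42.2 × (7.65 − 0.48)^1.65 = 42.2 × 7.17^1.65 = 1089 ft³/s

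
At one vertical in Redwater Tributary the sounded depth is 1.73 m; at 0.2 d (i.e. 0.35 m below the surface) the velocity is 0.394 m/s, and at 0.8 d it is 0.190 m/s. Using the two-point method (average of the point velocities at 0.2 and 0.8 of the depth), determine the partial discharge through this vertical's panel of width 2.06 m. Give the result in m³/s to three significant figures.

1.04 m³/s

v̄ = (0.394 + 0.190) / 2 = 0.2920 m/s
q = v̄ × d × w = 0.2920 × 1.73 × 2.06 = 1.041 m³/s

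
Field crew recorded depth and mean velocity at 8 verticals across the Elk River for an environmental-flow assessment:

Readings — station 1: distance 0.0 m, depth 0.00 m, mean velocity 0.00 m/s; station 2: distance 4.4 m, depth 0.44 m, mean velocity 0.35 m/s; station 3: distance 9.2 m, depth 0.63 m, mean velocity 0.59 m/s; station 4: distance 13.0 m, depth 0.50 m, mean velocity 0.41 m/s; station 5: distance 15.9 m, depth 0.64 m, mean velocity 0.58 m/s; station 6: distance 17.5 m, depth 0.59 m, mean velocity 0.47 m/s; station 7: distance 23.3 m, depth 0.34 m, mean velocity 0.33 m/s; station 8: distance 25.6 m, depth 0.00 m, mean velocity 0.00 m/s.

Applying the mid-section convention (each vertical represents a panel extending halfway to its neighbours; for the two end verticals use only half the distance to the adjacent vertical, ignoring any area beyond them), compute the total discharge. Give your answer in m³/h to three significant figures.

w_2 = (9.2 − 0.0)/2 = 4.6 m; q_2 = 0.35 × 0.44 × 4.6 = 0.7084 m³/s
w_3 = (13.0 − 4.4)/2 = 4.3 m; q_3 = 0.59 × 0.63 × 4.3 = 1.598 m³/s
w_4 = (15.9 − 9.2)/2 = 3.35 m; q_4 = 0.41 × 0.50 × 3.35 = 0.6868 m³/s
w_5 = (17.5 − 13.0)/2 = 2.25 m; q_5 = 0.58 × 0.64 × 2.25 = 0.8352 m³/s
w_6 = (23.3 − 15.9)/2 = 3.7 m; q_6 = 0.47 × 0.59 × 3.7 = 1.026 m³/s
w_7 = (25.6 − 17.5)/2 = 4.05 m; q_7 = 0.33 × 0.34 × 4.05 = 0.4544 m³/s
Stations 1, 8 contribute zero (depth or velocity is 0).
Q = Σ qᵢ = 5.309 m³/s
= 5.309 × 3600 = 19110 m³/h

19100 m³/h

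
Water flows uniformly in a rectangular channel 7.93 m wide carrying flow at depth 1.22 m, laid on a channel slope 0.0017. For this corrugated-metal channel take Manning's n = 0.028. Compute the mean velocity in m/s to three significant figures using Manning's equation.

1.41 m/s

A = b·y = 7.93 × 1.22 = 9.675 m²
P = b + 2y = 7.93 + 2×1.22 = 10.37 m
R = A/P = 9.675/10.37 = 0.9329 m
Q = (1/n)·A·R^(2/3)·S^(1/2) = (1/0.028) × 9.675 × 0.9329^(2/3) × 0.0017^(1/2) = 13.60 m³/s
V = Q/A = 13.60/9.675 = 1.406 m/s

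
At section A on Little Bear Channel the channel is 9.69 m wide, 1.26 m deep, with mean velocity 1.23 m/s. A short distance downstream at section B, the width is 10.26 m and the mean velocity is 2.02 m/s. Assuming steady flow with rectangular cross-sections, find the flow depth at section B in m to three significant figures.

Q = A₁V₁ = (9.69×1.26) × 1.23 = 15.02 m³/s
d₂ = Q/(b₂ V₂) = 15.02/(10.26×2.02) = 0.7246 m

0.725 m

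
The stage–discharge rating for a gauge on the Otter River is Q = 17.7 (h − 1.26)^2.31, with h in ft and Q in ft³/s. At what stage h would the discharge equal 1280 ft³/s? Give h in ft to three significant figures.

7.64 ft

h − h₀ = (Q/C)^(1/b) = (1280/17.7)^(1/2.31) = 6.381 ft
h = 1.26 + 6.381 = 7.641 ft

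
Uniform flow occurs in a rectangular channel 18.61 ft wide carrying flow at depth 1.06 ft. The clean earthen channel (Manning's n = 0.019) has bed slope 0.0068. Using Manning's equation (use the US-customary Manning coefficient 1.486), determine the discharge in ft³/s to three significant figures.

A = b·y = 18.61 × 1.06 = 19.73 ft²
P = b + 2y = 18.61 + 2×1.06 = 20.73 ft
R = A/P = 19.73/20.73 = 0.9516 ft
Q = (1.486/n)·A·R^(2/3)·S^(1/2) = (1.486/0.019) × 19.73 × 0.9516^(2/3) × 0.0068^(1/2) = 123.1 ft³/s

123 ft³/s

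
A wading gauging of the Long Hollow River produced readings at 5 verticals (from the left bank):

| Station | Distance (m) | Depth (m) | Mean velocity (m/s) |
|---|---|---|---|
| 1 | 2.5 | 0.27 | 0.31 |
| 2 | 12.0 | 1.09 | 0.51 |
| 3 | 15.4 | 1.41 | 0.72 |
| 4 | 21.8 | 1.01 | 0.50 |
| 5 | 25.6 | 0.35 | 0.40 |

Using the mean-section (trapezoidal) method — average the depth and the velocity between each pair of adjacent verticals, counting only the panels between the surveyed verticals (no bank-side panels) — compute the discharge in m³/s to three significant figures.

Panel 1-2: Δb = 9.5 m, d̄ = (0.27+1.09)/2 = 0.68, v̄ = (0.31+0.51)/2 = 0.41 → q = 9.5×0.68×0.41 = 2.649 m³/s
Panel 2-3: Δb = 3.4 m, d̄ = (1.09+1.41)/2 = 1.25, v̄ = (0.51+0.72)/2 = 0.615 → q = 3.4×1.25×0.615 = 2.614 m³/s
Panel 3-4: Δb = 6.4 m, d̄ = (1.41+1.01)/2 = 1.21, v̄ = (0.72+0.50)/2 = 0.61 → q = 6.4×1.21×0.61 = 4.724 m³/s
Panel 4-5: Δb = 3.8 m, d̄ = (1.01+0.35)/2 = 0.68, v̄ = (0.50+0.40)/2 = 0.45 → q = 3.8×0.68×0.45 = 1.163 m³/s
Q = Σ q = 11.15 m³/s

11.1 m³/s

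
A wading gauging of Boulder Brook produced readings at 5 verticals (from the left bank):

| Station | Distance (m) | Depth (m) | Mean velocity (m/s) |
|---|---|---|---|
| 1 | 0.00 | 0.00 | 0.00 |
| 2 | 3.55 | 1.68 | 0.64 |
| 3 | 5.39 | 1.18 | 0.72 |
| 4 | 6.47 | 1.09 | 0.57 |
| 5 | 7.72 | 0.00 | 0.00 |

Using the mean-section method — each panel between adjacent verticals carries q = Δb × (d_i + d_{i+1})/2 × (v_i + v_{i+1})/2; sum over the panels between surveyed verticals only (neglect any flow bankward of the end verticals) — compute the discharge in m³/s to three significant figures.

3.73 m³/s

Panel 1-2: Δb = 3.55 m, d̄ = (0.00+1.68)/2 = 0.84, v̄ = (0.00+0.64)/2 = 0.32 → q = 3.55×0.84×0.32 = 0.9542 m³/s
Panel 2-3: Δb = 1.84 m, d̄ = (1.68+1.18)/2 = 1.43, v̄ = (0.64+0.72)/2 = 0.68 → q = 1.84×1.43×0.68 = 1.789 m³/s
Panel 3-4: Δb = 1.08 m, d̄ = (1.18+1.09)/2 = 1.135, v̄ = (0.72+0.57)/2 = 0.645 → q = 1.08×1.135×0.645 = 0.7906 m³/s
Panel 4-5: Δb = 1.25 m, d̄ = (1.09+0.00)/2 = 0.545, v̄ = (0.57+0.00)/2 = 0.285 → q = 1.25×0.545×0.285 = 0.1942 m³/s
Q = Σ q = 3.728 m³/s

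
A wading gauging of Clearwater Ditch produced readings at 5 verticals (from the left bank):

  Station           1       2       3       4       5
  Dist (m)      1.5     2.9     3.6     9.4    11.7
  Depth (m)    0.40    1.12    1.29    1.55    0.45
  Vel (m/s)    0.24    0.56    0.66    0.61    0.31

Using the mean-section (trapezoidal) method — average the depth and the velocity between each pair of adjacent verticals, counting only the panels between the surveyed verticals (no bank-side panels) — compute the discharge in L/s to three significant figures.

7230 L/s

Panel 1-2: Δb = 1.4 m, d̄ = (0.40+1.12)/2 = 0.76, v̄ = (0.24+0.56)/2 = 0.4 → q = 1.4×0.76×0.4 = 0.4256 m³/s
Panel 2-3: Δb = 0.7 m, d̄ = (1.12+1.29)/2 = 1.205, v̄ = (0.56+0.66)/2 = 0.61 → q = 0.7×1.205×0.61 = 0.5145 m³/s
Panel 3-4: Δb = 5.8 m, d̄ = (1.29+1.55)/2 = 1.42, v̄ = (0.66+0.61)/2 = 0.635 → q = 5.8×1.42×0.635 = 5.230 m³/s
Panel 4-5: Δb = 2.3 m, d̄ = (1.55+0.45)/2 = 1, v̄ = (0.61+0.31)/2 = 0.46 → q = 2.3×1×0.46 = 1.058 m³/s
Q = Σ q = 7.228 m³/s
= 7.228 × 1000 = 7228 L/s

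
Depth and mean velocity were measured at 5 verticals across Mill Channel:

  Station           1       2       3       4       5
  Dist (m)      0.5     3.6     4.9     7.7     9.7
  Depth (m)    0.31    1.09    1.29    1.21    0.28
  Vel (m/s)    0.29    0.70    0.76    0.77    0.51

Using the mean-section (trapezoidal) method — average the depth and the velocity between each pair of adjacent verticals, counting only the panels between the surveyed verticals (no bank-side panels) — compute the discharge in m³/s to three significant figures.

Panel 1-2: Δb = 3.1 m, d̄ = (0.31+1.09)/2 = 0.7, v̄ = (0.29+0.70)/2 = 0.495 → q = 3.1×0.7×0.495 = 1.074 m³/s
Panel 2-3: Δb = 1.3 m, d̄ = (1.09+1.29)/2 = 1.19, v̄ = (0.70+0.76)/2 = 0.73 → q = 1.3×1.19×0.73 = 1.129 m³/s
Panel 3-4: Δb = 2.8 m, d̄ = (1.29+1.21)/2 = 1.25, v̄ = (0.76+0.77)/2 = 0.765 → q = 2.8×1.25×0.765 = 2.678 m³/s
Panel 4-5: Δb = 2 m, d̄ = (1.21+0.28)/2 = 0.745, v̄ = (0.77+0.51)/2 = 0.64 → q = 2×0.745×0.64 = 0.9536 m³/s
Q = Σ q = 5.835 m³/s

5.83 m³/s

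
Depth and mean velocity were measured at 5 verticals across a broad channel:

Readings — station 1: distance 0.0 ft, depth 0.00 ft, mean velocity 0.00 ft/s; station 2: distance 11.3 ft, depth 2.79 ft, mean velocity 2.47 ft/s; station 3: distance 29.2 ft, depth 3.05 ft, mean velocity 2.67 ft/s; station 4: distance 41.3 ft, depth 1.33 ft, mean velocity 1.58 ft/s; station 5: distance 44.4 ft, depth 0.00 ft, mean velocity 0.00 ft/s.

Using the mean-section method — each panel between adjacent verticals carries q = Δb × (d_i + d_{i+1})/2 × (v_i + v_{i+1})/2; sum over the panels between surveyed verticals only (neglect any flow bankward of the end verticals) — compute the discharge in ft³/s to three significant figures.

Panel 1-2: Δb = 11.3 ft, d̄ = (0.00+2.79)/2 = 1.395, v̄ = (0.00+2.47)/2 = 1.235 → q = 11.3×1.395×1.235 = 19.47 ft³/s
Panel 2-3: Δb = 17.9 ft, d̄ = (2.79+3.05)/2 = 2.92, v̄ = (2.47+2.67)/2 = 2.57 → q = 17.9×2.92×2.57 = 134.3 ft³/s
Panel 3-4: Δb = 12.1 ft, d̄ = (3.05+1.33)/2 = 2.19, v̄ = (2.67+1.58)/2 = 2.125 → q = 12.1×2.19×2.125 = 56.31 ft³/s
Panel 4-5: Δb = 3.1 ft, d̄ = (1.33+0.00)/2 = 0.665, v̄ = (1.58+0.00)/2 = 0.79 → q = 3.1×0.665×0.79 = 1.629 ft³/s
Q = Σ q = 211.7 ft³/s

212 ft³/s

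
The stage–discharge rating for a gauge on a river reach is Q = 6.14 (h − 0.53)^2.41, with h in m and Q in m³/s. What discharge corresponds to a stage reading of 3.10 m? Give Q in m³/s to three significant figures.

59.7 m³/s

Q = 6.14 × (3.10 − 0.53)^2.41 = 6.14 × 2.57^2.41 = 59.72 m³/s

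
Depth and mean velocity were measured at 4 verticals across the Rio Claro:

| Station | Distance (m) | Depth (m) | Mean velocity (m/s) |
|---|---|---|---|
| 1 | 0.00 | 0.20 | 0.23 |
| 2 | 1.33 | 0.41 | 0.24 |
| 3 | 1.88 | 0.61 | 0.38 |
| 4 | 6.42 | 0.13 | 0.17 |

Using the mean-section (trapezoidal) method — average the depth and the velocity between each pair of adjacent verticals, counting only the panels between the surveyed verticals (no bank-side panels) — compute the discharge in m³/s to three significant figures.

0.644 m³/s

Panel 1-2: Δb = 1.33 m, d̄ = (0.20+0.41)/2 = 0.305, v̄ = (0.23+0.24)/2 = 0.235 → q = 1.33×0.305×0.235 = 0.09533 m³/s
Panel 2-3: Δb = 0.55 m, d̄ = (0.41+0.61)/2 = 0.51, v̄ = (0.24+0.38)/2 = 0.31 → q = 0.55×0.51×0.31 = 0.08696 m³/s
Panel 3-4: Δb = 4.54 m, d̄ = (0.61+0.13)/2 = 0.37, v̄ = (0.38+0.17)/2 = 0.275 → q = 4.54×0.37×0.275 = 0.4619 m³/s
Q = Σ q = 0.6442 m³/s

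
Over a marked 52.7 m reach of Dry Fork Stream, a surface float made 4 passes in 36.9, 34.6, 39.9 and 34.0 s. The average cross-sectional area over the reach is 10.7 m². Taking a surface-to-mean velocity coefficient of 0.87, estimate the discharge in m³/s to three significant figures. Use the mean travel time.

t̄ = (36.9 + 34.6 + 39.9 + 34.0) / 4 = 36.35 s
v_surface = L / t̄ = 52.7 / 36.35 = 1.450 m/s
v_mean = 0.87 × 1.450 = 1.261 m/s
Q = A × v_mean = 10.7 × 1.261 = 13.50 m³/s

13.5 m³/s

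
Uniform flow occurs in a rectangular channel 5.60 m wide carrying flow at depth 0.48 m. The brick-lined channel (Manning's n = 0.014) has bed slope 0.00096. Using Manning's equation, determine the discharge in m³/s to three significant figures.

A = b·y = 5.60 × 0.48 = 2.688 m²
P = b + 2y = 5.60 + 2×0.48 = 6.560 m
R = A/P = 2.688/6.560 = 0.4098 m
Q = (1/n)·A·R^(2/3)·S^(1/2) = (1/0.014) × 2.688 × 0.4098^(2/3) × 0.00096^(1/2) = 3.282 m³/s

3.28 m³/s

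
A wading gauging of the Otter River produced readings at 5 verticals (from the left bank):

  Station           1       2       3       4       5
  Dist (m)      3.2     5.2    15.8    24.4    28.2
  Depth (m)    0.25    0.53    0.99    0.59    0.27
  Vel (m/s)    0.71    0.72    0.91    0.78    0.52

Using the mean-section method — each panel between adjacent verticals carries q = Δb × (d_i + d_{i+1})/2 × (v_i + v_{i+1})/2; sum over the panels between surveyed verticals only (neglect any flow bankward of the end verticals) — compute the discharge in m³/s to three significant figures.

13.9 m³/s

Panel 1-2: Δb = 2 m, d̄ = (0.25+0.53)/2 = 0.39, v̄ = (0.71+0.72)/2 = 0.715 → q = 2×0.39×0.715 = 0.5577 m³/s
Panel 2-3: Δb = 10.6 m, d̄ = (0.53+0.99)/2 = 0.76, v̄ = (0.72+0.91)/2 = 0.815 → q = 10.6×0.76×0.815 = 6.566 m³/s
Panel 3-4: Δb = 8.6 m, d̄ = (0.99+0.59)/2 = 0.79, v̄ = (0.91+0.78)/2 = 0.845 → q = 8.6×0.79×0.845 = 5.741 m³/s
Panel 4-5: Δb = 3.8 m, d̄ = (0.59+0.27)/2 = 0.43, v̄ = (0.78+0.52)/2 = 0.65 → q = 3.8×0.43×0.65 = 1.062 m³/s
Q = Σ q = 13.93 m³/s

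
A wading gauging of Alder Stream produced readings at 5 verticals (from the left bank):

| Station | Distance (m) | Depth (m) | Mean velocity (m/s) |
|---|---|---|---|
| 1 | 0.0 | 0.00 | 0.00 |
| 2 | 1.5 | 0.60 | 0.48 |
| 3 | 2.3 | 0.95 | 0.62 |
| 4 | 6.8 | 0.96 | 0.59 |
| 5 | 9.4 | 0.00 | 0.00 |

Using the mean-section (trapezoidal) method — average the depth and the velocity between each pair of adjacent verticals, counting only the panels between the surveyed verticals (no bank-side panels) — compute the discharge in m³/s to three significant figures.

Panel 1-2: Δb = 1.5 m, d̄ = (0.00+0.60)/2 = 0.3, v̄ = (0.00+0.48)/2 = 0.24 → q = 1.5×0.3×0.24 = 0.1080 m³/s
Panel 2-3: Δb = 0.8 m, d̄ = (0.60+0.95)/2 = 0.775, v̄ = (0.48+0.62)/2 = 0.55 → q = 0.8×0.775×0.55 = 0.3410 m³/s
Panel 3-4: Δb = 4.5 m, d̄ = (0.95+0.96)/2 = 0.955, v̄ = (0.62+0.59)/2 = 0.605 → q = 4.5×0.955×0.605 = 2.600 m³/s
Panel 4-5: Δb = 2.6 m, d̄ = (0.96+0.00)/2 = 0.48, v̄ = (0.59+0.00)/2 = 0.295 → q = 2.6×0.48×0.295 = 0.3682 m³/s
Q = Σ q = 3.417 m³/s

3.42 m³/s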